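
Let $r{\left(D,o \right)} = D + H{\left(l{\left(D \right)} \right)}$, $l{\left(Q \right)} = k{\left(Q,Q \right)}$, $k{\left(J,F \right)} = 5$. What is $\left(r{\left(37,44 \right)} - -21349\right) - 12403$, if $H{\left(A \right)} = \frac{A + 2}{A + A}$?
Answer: $\frac{89837}{10} \approx 8983.7$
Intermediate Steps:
$l{\left(Q \right)} = 5$
$H{\left(A \right)} = \frac{2 + A}{2 A}$
$r{\left(D,o \right)} = \frac{7}{10} + D$ ($r{\left(D,o \right)} = D + \frac{2 + 5}{2 \cdot 5} = D + \frac{1}{2} \cdot \frac{1}{5} \cdot 7 = D + \frac{7}{10} = \frac{7}{10} + D$)
$\left(r{\left(37,44 \right)} - -21349\right) - 12403 = \left(\left(\frac{7}{10} + 37\right) - -21349\right) - 12403 = \left(\frac{377}{10} + 21349\right) - 12403 = \frac{213867}{10} - 12403 = \frac{89837}{10}$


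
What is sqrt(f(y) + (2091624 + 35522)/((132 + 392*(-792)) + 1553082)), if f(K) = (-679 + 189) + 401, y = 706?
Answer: I*sqrt(1348105423710)/124275 ≈ 9.3428*I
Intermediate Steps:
f(K) = -89 (f(K) = -490 + 401 = -89)
sqrt(f(y) + (2091624 + 35522)/((132 + 392*(-792)) + 1553082)) = sqrt(-89 + (2091624 + 35522)/((132 + 392*(-792)) + 1553082)) = sqrt(-89 + 2127146/((132 - 310464) + 1553082)) = sqrt(-89 + 2127146/(-310332 + 1553082)) = sqrt(-89 + 2127146/1242750) = sqrt(-89 + 2127146*(1/1242750)) = sqrt(-89 + 1063573/621375) = sqrt(-54238802/621375) = I*sqrt(1348105423710)/124275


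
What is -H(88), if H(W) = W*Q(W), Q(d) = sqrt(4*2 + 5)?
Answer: -88*sqrt(13) ≈ -317.29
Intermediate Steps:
Q(d) = sqrt(13) (Q(d) = sqrt(8 + 5) = sqrt(13))
H(W) = W*sqrt(13)
-H(88) = -88*sqrt(13)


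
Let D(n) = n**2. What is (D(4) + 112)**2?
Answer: 16384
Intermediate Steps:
(D(4) + 112)**2 = (4**2 + 112)**2 = (16 + 112)**2 = 128**2 = 16384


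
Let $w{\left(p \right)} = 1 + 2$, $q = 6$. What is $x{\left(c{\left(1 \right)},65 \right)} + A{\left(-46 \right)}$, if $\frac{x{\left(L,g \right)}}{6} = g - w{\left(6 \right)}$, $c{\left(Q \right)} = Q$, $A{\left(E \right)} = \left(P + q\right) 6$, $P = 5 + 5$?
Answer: $468$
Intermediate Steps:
$P = 10$
$w{\left(p \right)} = 3$
$A{\left(E \right)} = 96$ ($A{\left(E \right)} = \left(10 + 6\right) 6 = 16 \cdot 6 = 96$)
$x{\left(L,g \right)} = -18 + 6 g$ ($x{\left(L,g \right)} = 6 \left(g - 3\right) = 6 \left(-3 + g\right) = -18 + 6 g$)
$x{\left(c{\left(1 \right)},65 \right)} + A{\left(-46 \right)} = \left(-18 + 6 \cdot 65\right) + 96 = \left(-18 + 390\right) + 96 = 372 + 96 = 468$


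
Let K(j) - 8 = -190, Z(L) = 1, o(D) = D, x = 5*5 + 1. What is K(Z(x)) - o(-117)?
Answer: -65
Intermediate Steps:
x = 26 (x = 25 + 1 = 26)
K(j) = -182 (K(j) = 8 - 190 = -182)
K(Z(x)) - o(-117) = -182 - 1*(-117) = -182 + 117 = -65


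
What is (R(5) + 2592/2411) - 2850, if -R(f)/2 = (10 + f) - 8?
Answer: -6902512/2411 ≈ -2862.9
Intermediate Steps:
R(f) = -4 - 2*f (R(f) = -2*((10 + f) - 8) = -2*(2 + f) = -4 - 2*f)
(R(5) + 2592/2411) - 2850 = ((-4 - 2*5) + 2592/2411) - 2850 = ((-4 - 10) + 2592*(1/2411)) - 2850 = (-14 + 2592/2411) - 2850 = -31162/2411 - 2850 = -6902512/2411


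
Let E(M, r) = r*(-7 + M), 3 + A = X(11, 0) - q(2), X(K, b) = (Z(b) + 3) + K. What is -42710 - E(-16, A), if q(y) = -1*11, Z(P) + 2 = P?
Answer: -42250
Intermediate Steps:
Z(P) = -2 + P
X(K, b) = 1 + K + b (X(K, b) = ((-2 + b) + 3) + K = (1 + b) + K = 1 + K + b)
q(y) = -11
A = 20 (A = -3 + ((1 + 11 + 0) - 1*(-11)) = -3 + (12 + 11) = -3 + 23 = 20)
-42710 - E(-16, A) = -42710 - 20*(-7 - 16) = -42710 - 20*(-23) = -42710 - 1*(-460) = -42710 + 460 = -42250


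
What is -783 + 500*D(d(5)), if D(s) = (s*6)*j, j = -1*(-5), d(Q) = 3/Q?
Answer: 8217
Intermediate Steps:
j = 5
D(s) = 30*s (D(s) = (s*6)*5 = (6*s)*5 = 30*s)
-783 + 500*D(d(5)) = -783 + 500*(30*(3/5)) = -783 + 500*(30*(3*(⅕))) = -783 + 500*(30*(⅗)) = -783 + 500*18 = -783 + 9000 = 8217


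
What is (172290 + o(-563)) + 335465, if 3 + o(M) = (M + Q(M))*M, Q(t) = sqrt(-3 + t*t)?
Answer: 824721 - 563*sqrt(316966) ≈ 5.0775e+5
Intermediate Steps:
Q(t) = sqrt(-3 + t**2)
o(M) = -3 + M*(M + sqrt(-3 + M**2)) (o(M) = -3 + (M + sqrt(-3 + M**2))*M = -3 + M*(M + sqrt(-3 + M**2)))
(172290 + o(-563)) + 335465 = (172290 + (-3 + (-563)**2 - 563*sqrt(-3 + (-563)**2))) + 335465 = (172290 + (-3 + 316969 - 563*sqrt(-3 + 316969))) + 335465 = (172290 + (-3 + 316969 - 563*sqrt(316966))) + 335465 = (172290 + (316966 - 563*sqrt(316966))) + 335465 = (489256 - 563*sqrt(316966)) + 335465 = 824721 - 563*sqrt(316966)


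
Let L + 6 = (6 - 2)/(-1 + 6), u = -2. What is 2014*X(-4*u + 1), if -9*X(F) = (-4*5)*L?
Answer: -209456/9 ≈ -23273.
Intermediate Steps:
L = -26/5 (L = -6 + (6 - 2)/(-1 + 6) = -6 + 4/5 = -6 + 4*(⅕) = -6 + ⅘ = -26/5 ≈ -5.2000)
X(F) = -104/9 (X(F) = -(-4*5)*(-26)/(9*5) = -(-20)*(-26)/(9*5) = -⅑*104 = -104/9)
2014*X(-4*u + 1) = 2014*(-104/9) = -209456/9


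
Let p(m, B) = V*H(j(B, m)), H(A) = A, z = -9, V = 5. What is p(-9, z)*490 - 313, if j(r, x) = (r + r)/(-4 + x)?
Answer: 40031/13 ≈ 3079.3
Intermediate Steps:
j(r, x) = 2*r/(-4 + x) (j(r, x) = (2*r)/(-4 + x) = 2*r/(-4 + x))
p(m, B) = 10*B/(-4 + m) (p(m, B) = 5*(2*B/(-4 + m)) = 10*B/(-4 + m))
p(-9, z)*490 - 313 = (10*(-9)/(-4 - 9))*490 - 313 = (10*(-9)/(-13))*490 - 313 = (10*(-9)*(-1/13))*490 - 313 = (90/13)*490 - 313 = 44100/13 - 313 = 40031/13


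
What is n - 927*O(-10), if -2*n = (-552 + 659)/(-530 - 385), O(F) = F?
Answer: 16964207/1830 ≈ 9270.1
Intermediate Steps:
n = 107/1830 (n = -(-552 + 659)/(2*(-530 - 385)) = -107/(2*(-915)) = -107*(-1)/(2*915) = -½*(-107/915) = 107/1830 ≈ 0.058470)
n - 927*O(-10) = 107/1830 - 927*(-10) = 107/1830 + 9270 = 16964207/1830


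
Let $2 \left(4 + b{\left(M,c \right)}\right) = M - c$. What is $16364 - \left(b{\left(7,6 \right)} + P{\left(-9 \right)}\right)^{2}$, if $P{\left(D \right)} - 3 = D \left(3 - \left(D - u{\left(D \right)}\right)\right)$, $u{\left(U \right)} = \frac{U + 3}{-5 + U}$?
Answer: $\frac{733015}{196} \approx 3739.9$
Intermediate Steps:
$b{\left(M,c \right)} = -4 + \frac{M}{2} - \frac{c}{2}$ ($b{\left(M,c \right)} = -4 + \frac{M - c}{2} = -4 + \left(\frac{M}{2} - \frac{c}{2}\right) = -4 + \frac{M}{2} - \frac{c}{2}$)
$u{\left(U \right)} = \frac{3 + U}{-5 + U}$
$P{\left(D \right)} = 3 + D \left(3 - D + \frac{3 + D}{-5 + D}\right)$ ($P{\left(D \right)} = 3 + D \left(3 - \left(D - \frac{3 + D}{-5 + D}\right)\right) = 3 + D \left(3 - D + \frac{3 + D}{-5 + D}\right)$)
$16364 - \left(b{\left(7,6 \right)} + P{\left(-9 \right)}\right)^{2} = 16364 - \left(\left(-4 + \frac{1}{2} \cdot 7 - 3\right) + \frac{-15 - \left(-9\right)^{3} - -81 + 9 \left(-9\right)^{2}}{-5 - 9}\right)^{2} = 16364 - \left(\left(-4 + \frac{7}{2} - 3\right) + \frac{-15 - -729 + 81 + 9 \cdot 81}{-14}\right)^{2} = 16364 - \left(- \frac{7}{2} - \frac{-15 + 729 + 81 + 729}{14}\right)^{2} = 16364 - \left(- \frac{7}{2} - \frac{762}{7}\right)^{2} = 16364 - \left(- \frac{1573}{14}\right)^{2} = 16364 - \frac{2474329}{196} = \frac{733015}{196}$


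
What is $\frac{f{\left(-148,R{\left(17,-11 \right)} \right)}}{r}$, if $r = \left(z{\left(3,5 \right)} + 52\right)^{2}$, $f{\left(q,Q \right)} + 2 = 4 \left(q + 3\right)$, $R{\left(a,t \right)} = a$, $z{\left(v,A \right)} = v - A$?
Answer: $- \frac{291}{1250} \approx -0.2328$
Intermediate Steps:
$f{\left(q,Q \right)} = 10 + 4 q$ ($f{\left(q,Q \right)} = -2 + 4 \left(q + 3\right) = -2 + 4 \left(3 + q\right) = -2 + \left(12 + 4 q\right) = 10 + 4 q$)
$r = 2500$ ($r = \left(\left(3 - 5\right) + 52\right)^{2} = \left(-2 + 52\right)^{2} = 50^{2} = 2500$)
$\frac{f{\left(-148,R{\left(17,-11 \right)} \right)}}{r} = \frac{10 + 4 \left(-148\right)}{2500} = \left(10 - 592\right) \frac{1}{2500} = \left(-582\right) \frac{1}{2500} = - \frac{291}{1250}$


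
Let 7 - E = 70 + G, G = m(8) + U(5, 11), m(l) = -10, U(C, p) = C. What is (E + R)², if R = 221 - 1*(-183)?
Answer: 119716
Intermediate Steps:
R = 404 (R = 221 + 183 = 404)
G = -5 (G = -10 + 5 = -5)
E = -58 (E = 7 - (70 - 5) = 7 - 1*65 = 7 - 65 = -58)
(E + R)² = (-58 + 404)² = 346² = 119716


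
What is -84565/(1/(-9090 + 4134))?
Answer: 419104140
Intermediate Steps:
-84565/(1/(-9090 + 4134)) = -84565/(1/(-4956)) = -84565/(-1/4956) = -84565*(-4956) = 419104140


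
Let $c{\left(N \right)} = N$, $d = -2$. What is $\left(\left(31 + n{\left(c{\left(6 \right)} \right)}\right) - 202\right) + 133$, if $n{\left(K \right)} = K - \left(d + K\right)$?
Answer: $-36$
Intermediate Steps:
$n{\left(K \right)} = 2$ ($n{\left(K \right)} = K - \left(-2 + K\right) = 2$)
$\left(\left(31 + n{\left(c{\left(6 \right)} \right)}\right) - 202\right) + 133 = \left(\left(31 + 2\right) - 202\right) + 133 = \left(33 - 202\right) + 133 = -169 + 133 = -36$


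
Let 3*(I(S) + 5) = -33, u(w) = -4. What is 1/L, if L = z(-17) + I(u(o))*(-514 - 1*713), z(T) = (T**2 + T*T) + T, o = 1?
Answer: 1/20193 ≈ 4.9522e-5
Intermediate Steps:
z(T) = T + 2*T**2 (z(T) = (T**2 + T**2) + T = 2*T**2 + T = T + 2*T**2)
I(S) = -16 (I(S) = -5 + (1/3)*(-33) = -5 - 11 = -16)
L = 20193 (L = -17*(1 + 2*(-17)) - 16*(-514 - 1*713) = -17*(1 - 34) - 16*(-514 - 713) = -17*(-33) - 16*(-1227) = 561 + 19632 = 20193)
1/L = 1/20193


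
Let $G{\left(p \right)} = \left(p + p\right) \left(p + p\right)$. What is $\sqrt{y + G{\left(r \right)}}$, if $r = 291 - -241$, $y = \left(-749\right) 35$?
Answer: $7 \sqrt{22569} \approx 1051.6$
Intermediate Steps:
$y = -26215$
$r = 532$ ($r = 291 + 241 = 532$)
$G{\left(p \right)} = 4 p^{2}$ ($G{\left(p \right)} = 2 p 2 p = 4 p^{2}$)
$\sqrt{y + G{\left(r \right)}} = \sqrt{-26215 + 4 \cdot 532^{2}} = \sqrt{-26215 + 4 \cdot 283024} = \sqrt{-26215 + 1132096} = \sqrt{1105881} = 7 \sqrt{22569}$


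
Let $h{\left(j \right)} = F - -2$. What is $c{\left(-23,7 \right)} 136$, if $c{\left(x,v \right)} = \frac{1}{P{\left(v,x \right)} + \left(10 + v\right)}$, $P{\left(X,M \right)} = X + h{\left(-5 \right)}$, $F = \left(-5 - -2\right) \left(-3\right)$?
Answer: $\frac{136}{35} \approx 3.8857$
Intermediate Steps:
$F = 9$ ($F = \left(-5 + 2\right) \left(-3\right) = \left(-3\right) \left(-3\right) = 9$)
$h{\left(j \right)} = 11$ ($h{\left(j \right)} = 9 - -2 = 9 + 2 = 11$)
$P{\left(X,M \right)} = 11 + X$ ($P{\left(X,M \right)} = X + 11 = 11 + X$)
$c{\left(x,v \right)} = \frac{1}{21 + 2 v}$ ($c{\left(x,v \right)} = \frac{1}{\left(11 + v\right) + \left(10 + v\right)} = \frac{1}{21 + 2 v}$)
$c{\left(-23,7 \right)} 136 = \frac{1}{21 + 2 \cdot 7} \cdot 136 = \frac{1}{21 + 14} \cdot 136 = \frac{1}{35} \cdot 136 = \frac{136}{35}$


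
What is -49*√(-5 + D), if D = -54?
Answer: -49*I*√59 ≈ -376.38*I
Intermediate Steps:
-49*√(-5 + D) = -49*√(-5 - 54) = -49*I*√59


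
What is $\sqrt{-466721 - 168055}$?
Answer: $2 i \sqrt{158694} \approx 796.73 i$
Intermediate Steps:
$\sqrt{-466721 - 168055} = \sqrt{-634776} = 2 i \sqrt{158694}$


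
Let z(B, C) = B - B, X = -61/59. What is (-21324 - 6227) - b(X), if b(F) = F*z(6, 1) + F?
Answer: -1625448/59 ≈ -27550.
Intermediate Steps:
X = -61/59 (X = -61*1/59 = -61/59 ≈ -1.0339)
z(B, C) = 0
b(F) = F (b(F) = F*0 + F = 0 + F = F)
(-21324 - 6227) - b(X) = (-21324 - 6227) - 1*(-61/59) = -27551 + 61/59 = -1625448/59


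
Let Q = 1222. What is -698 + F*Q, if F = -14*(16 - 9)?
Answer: -120454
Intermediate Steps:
F = -98 (F = -14*7 = -98)
-698 + F*Q = -698 - 98*1222 = -698 - 119756 = -120454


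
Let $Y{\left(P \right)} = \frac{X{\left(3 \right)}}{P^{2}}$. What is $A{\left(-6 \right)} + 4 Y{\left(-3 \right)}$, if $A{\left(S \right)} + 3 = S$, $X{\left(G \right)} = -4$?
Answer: $- \frac{97}{9} \approx -10.778$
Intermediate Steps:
$Y{\left(P \right)} = - \frac{4}{P^{2}}$
$A{\left(S \right)} = -3 + S$
$A{\left(-6 \right)} + 4 Y{\left(-3 \right)} = \left(-3 - 6\right) + 4 \left(- \frac{4}{9}\right) = -9 + 4 \left(\left(-4\right) \frac{1}{9}\right) = -9 + 4 \left(- \frac{4}{9}\right) = -9 - \frac{16}{9} = - \frac{97}{9}$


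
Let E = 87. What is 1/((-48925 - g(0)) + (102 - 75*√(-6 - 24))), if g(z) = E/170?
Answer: -1410999490/68894827075009 + 2167500*I*√30/68894827075009 ≈ -2.048e-5 + 1.7232e-7*I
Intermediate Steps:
g(z) = 87/170
1/((-48925 - g(0)) + (102 - 75*√(-6 - 24))) = 1/((-48925 - 1*87/170) + (102 - 75*√(-6 - 24))) = 1/((-48925 - 87/170) + (102 - 75*I*√30)) = 1/(-8317337/170 + (102 - 75*I*√30)) = 1/(-8299997/170 - 75*I*√30)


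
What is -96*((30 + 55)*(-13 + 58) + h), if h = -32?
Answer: -364128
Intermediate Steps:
-96*((30 + 55)*(-13 + 58) + h) = -96*((30 + 55)*(-13 + 58) - 32) = -96*(85*45 - 32) = -96*(3825 - 32) = -96*3793 = -364128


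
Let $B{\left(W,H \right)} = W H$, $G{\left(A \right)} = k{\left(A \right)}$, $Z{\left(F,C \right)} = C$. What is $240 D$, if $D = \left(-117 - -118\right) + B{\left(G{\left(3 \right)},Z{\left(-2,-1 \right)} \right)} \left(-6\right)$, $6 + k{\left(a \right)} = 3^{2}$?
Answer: $4560$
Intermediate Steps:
$k{\left(a \right)} = 3$ ($k{\left(a \right)} = -6 + 3^{2} = -6 + 9 = 3$)
$G{\left(A \right)} = 3$
$B{\left(W,H \right)} = H W$
$D = 19$ ($D = \left(-117 - -118\right) + \left(-1\right) 3 \left(-6\right) = \left(-117 + 118\right) - -18 = 1 + 18 = 19$)
$240 D = 240 \cdot 19 = 4560$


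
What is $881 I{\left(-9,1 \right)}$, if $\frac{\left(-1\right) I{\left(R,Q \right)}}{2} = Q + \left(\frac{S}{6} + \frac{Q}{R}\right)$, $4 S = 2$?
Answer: $- \frac{30835}{18} \approx -1713.1$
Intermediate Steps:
$S = \frac{1}{2}$ ($S = \frac{1}{4} \cdot 2 = \frac{1}{2} \approx 0.5$)
$I{\left(R,Q \right)} = - \frac{1}{6} - 2 Q - \frac{2 Q}{R}$ ($I{\left(R,Q \right)} = - 2 \left(Q + \left(\frac{1}{2 \cdot 6} + \frac{Q}{R}\right)\right) = - 2 \left(Q + \left(\frac{1}{2} \cdot \frac{1}{6} + \frac{Q}{R}\right)\right) = - 2 \left(Q + \left(\frac{1}{12} + \frac{Q}{R}\right)\right) = - 2 \left(\frac{1}{12} + Q + \frac{Q}{R}\right) = - \frac{1}{6} - 2 Q - \frac{2 Q}{R}$)
$881 I{\left(-9,1 \right)} = 881 \left(- \frac{1}{6} - 2 - \frac{2}{-9}\right) = 881 \left(- \frac{1}{6} - 2 - 2 \left(- \frac{1}{9}\right)\right) = 881 \left(- \frac{1}{6} - 2 + \frac{2}{9}\right) = 881 \left(- \frac{35}{18}\right) = - \frac{30835}{18}$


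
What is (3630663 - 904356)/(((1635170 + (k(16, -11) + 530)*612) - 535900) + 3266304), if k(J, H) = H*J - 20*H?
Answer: 2726307/4716862 ≈ 0.57799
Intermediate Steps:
k(J, H) = -20*H + H*J
(3630663 - 904356)/(((1635170 + (k(16, -11) + 530)*612) - 535900) + 3266304) = (3630663 - 904356)/(((1635170 + (-11*(-20 + 16) + 530)*612) - 535900) + 3266304) = 2726307/(((1635170 + (-11*(-4) + 530)*612) - 535900) + 3266304) = 2726307/(((1635170 + (44 + 530)*612) - 535900) + 3266304) = 2726307/(((1635170 + 574*612) - 535900) + 3266304) = 2726307/(((1635170 + 351288) - 535900) + 3266304) = 2726307/((1986458 - 535900) + 3266304) = 2726307/(1450558 + 3266304) = 2726307/4716862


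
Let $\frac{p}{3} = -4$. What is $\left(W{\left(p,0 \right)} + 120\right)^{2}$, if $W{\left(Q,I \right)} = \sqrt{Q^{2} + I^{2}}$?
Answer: $17424$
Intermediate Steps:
$p = -12$ ($p = 3 \left(-4\right) = -12$)
$W{\left(Q,I \right)} = \sqrt{I^{2} + Q^{2}}$
$\left(W{\left(p,0 \right)} + 120\right)^{2} = \left(\sqrt{0^{2} + \left(-12\right)^{2}} + 120\right)^{2} = \left(\sqrt{0 + 144} + 120\right)^{2} = \left(\sqrt{144} + 120\right)^{2} = \left(12 + 120\right)^{2} = 132^{2} = 17424$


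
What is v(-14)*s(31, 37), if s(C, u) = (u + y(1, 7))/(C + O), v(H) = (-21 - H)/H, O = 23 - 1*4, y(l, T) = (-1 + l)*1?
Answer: 37/100 ≈ 0.37000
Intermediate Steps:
y(l, T) = -1 + l
O = 19 (O = 23 - 4 = 19)
v(H) = (-21 - H)/H
s(C, u) = u/(19 + C) (s(C, u) = (u + (-1 + 1))/(C + 19) = (u + 0)/(19 + C) = u/(19 + C))
v(-14)*s(31, 37) = ((-21 - 1*(-14))/(-14))*(37/(19 + 31)) = (-(-21 + 14)/14)*(37/50) = (-1/14*(-7))*(37*(1/50)) = (1/2)*(37/50) = 37/100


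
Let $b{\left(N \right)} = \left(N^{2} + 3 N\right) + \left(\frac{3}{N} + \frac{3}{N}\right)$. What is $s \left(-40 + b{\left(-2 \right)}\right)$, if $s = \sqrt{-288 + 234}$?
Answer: $- 135 i \sqrt{6} \approx - 330.68 i$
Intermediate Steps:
$s = 3 i \sqrt{6}$ ($s = \sqrt{-54} = 3 i \sqrt{6} \approx 7.3485 i$)
$b{\left(N \right)} = N^{2} + 3 N + \frac{6}{N}$ ($b{\left(N \right)} = \left(N^{2} + 3 N\right) + \frac{6}{N} = N^{2} + 3 N + \frac{6}{N}$)
$s \left(-40 + b{\left(-2 \right)}\right) = 3 i \sqrt{6} \left(-40 + \frac{6 + \left(-2\right)^{2} \left(3 - 2\right)}{-2}\right) = 3 i \sqrt{6} \left(-40 - \frac{6 + 4 \cdot 1}{2}\right) = 3 i \sqrt{6} \left(-40 - \frac{6 + 4}{2}\right) = 3 i \sqrt{6} \left(-40 - 5\right) = 3 i \sqrt{6} \left(-45\right) = - 135 i \sqrt{6}$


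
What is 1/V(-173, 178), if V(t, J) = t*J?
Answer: -1/30794 ≈ -3.2474e-5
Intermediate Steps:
V(t, J) = J*t
1/V(-173, 178) = 1/(178*(-173)) = 1/(-30794) = -1/30794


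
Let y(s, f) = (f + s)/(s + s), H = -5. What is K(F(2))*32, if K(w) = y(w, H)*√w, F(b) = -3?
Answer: 128*I*√3/3 ≈ 73.901*I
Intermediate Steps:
y(s, f) = (f + s)/(2*s) (y(s, f) = (f + s)/((2*s)) = (f + s)*(1/(2*s)) = (f + s)/(2*s))
K(w) = (-5 + w)/(2*√w) (K(w) = ((-5 + w)/(2*w))*√w = (-5 + w)/(2*√w))
K(F(2))*32 = ((-5 - 3)/(2*√(-3)))*32 = ((½)*(-I*√3/3)*(-8))*32 = (4*I*√3/3)*32 = 128*I*√3/3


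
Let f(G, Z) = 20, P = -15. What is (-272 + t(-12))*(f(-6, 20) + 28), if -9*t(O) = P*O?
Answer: -14016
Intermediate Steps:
t(O) = 5*O/3 (t(O) = -(-5)*O/3 = 5*O/3)
(-272 + t(-12))*(f(-6, 20) + 28) = (-272 + (5/3)*(-12))*(20 + 28) = (-272 - 20)*48 = -292*48 = -14016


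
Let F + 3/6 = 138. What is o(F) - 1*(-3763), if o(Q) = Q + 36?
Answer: 7873/2 ≈ 3936.5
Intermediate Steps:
F = 275/2 (F = -½ + 138 = 275/2 ≈ 137.50)
o(Q) = 36 + Q
o(F) - 1*(-3763) = (36 + 275/2) - 1*(-3763) = 347/2 + 3763 = 7873/2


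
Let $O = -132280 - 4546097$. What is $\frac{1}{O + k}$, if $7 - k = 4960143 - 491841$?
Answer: $- \frac{1}{9146672} \approx -1.0933 \cdot 10^{-7}$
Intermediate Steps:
$k = -4468295$ ($k = 7 - \left(4960143 - 491841\right) = 7 - 4468302 = -4468295$)
$O = -4678377$
$\frac{1}{O + k} = \frac{1}{-4678377 - 4468295} = \frac{1}{-9146672} = - \frac{1}{9146672}$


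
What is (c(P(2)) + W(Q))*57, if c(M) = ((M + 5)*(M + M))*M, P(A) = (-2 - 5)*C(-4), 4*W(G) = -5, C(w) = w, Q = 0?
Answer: 11797347/4 ≈ 2.9493e+6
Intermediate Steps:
W(G) = -5/4 (W(G) = (1/4)*(-5) = -5/4)
P(A) = 28 (P(A) = (-2 - 5)*(-4) = -7*(-4) = 28)
c(M) = 2*M**2*(5 + M) (c(M) = ((5 + M)*(2*M))*M = (2*M*(5 + M))*M = 2*M**2*(5 + M))
(c(P(2)) + W(Q))*57 = (2*28**2*(5 + 28) - 5/4)*57 = (2*784*33 - 5/4)*57 = (51744 - 5/4)*57 = (206971/4)*57 = 11797347/4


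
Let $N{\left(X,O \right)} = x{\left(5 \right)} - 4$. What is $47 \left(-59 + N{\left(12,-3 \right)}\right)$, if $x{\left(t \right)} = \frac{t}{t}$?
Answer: $-2914$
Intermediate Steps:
$x{\left(t \right)} = 1$
$N{\left(X,O \right)} = -3$ ($N{\left(X,O \right)} = 1 - 4 = -3$)
$47 \left(-59 + N{\left(12,-3 \right)}\right) = 47 \left(-59 - 3\right) = 47 \left(-62\right) = -2914$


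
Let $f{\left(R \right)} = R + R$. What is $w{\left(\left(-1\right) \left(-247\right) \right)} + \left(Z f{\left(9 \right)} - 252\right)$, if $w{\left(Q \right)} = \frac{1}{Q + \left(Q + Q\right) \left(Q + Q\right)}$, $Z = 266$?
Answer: $\frac{1108067689}{244283} \approx 4536.0$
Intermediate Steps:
$w{\left(Q \right)} = \frac{1}{Q + 4 Q^{2}}$ ($w{\left(Q \right)} = \frac{1}{Q + 2 Q 2 Q} = \frac{1}{Q + 4 Q^{2}}$)
$f{\left(R \right)} = 2 R$
$w{\left(\left(-1\right) \left(-247\right) \right)} + \left(Z f{\left(9 \right)} - 252\right) = \frac{1}{\left(-1\right) \left(-247\right) \left(1 + 4 \left(\left(-1\right) \left(-247\right)\right)\right)} - \left(252 - 266 \cdot 2 \cdot 9\right) = \frac{1}{247 \left(1 + 4 \cdot 247\right)} + \left(266 \cdot 18 - 252\right) = \frac{1}{247 \left(1 + 988\right)} + \left(4788 - 252\right) = \frac{1}{247 \cdot 989} + 4536 = \frac{1}{247} \cdot \frac{1}{989} + 4536 = \frac{1}{244283} + 4536 = \frac{1108067689}{244283}$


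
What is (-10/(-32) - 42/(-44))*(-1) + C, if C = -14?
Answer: -2687/176 ≈ -15.267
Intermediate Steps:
(-10/(-32) - 42/(-44))*(-1) + C = (-10/(-32) - 42/(-44))*(-1) - 14 = (-10*(-1/32) - 42*(-1/44))*(-1) - 14 = (5/16 + 21/22)*(-1) - 14 = (223/176)*(-1) - 14 = -223/176 - 14 = -2687/176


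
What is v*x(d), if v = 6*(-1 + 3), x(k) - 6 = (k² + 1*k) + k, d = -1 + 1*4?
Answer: 252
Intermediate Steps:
d = 3 (d = -1 + 4 = 3)
x(k) = 6 + k² + 2*k (x(k) = 6 + ((k² + 1*k) + k) = 6 + ((k² + k) + k) = 6 + ((k + k²) + k) = 6 + (k² + 2*k) = 6 + k² + 2*k)
v = 12 (v = 6*2 = 12)
v*x(d) = 12*(6 + 3² + 2*3) = 12*(6 + 9 + 6) = 12*21 = 252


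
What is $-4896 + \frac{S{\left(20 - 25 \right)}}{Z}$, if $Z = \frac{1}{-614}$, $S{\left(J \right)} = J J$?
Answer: $-20246$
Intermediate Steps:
$S{\left(J \right)} = J^{2}$
$Z = - \frac{1}{614} \approx -0.0016287$
$-4896 + \frac{S{\left(20 - 25 \right)}}{Z} = -4896 + \frac{\left(20 - 25\right)^{2}}{- \frac{1}{614}} = -4896 + \left(20 - 25\right)^{2} \left(-614\right) = -4896 + \left(-5\right)^{2} \left(-614\right) = -4896 + 25 \left(-614\right) = -4896 - 15350 = -20246$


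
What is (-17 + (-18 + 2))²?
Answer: 1089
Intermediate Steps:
(-17 + (-18 + 2))² = (-17 - 16)² = (-33)² = 1089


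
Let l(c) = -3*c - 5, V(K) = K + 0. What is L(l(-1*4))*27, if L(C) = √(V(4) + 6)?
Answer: 27*√10 ≈ 85.381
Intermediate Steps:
V(K) = K
l(c) = -5 - 3*c
L(C) = √10 (L(C) = √(4 + 6) = √10)
L(l(-1*4))*27 = √10*27 = 27*√10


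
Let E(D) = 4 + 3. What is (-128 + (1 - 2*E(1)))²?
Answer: 19881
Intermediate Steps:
E(D) = 7
(-128 + (1 - 2*E(1)))² = (-128 + (1 - 2*7))² = (-128 + (1 - 14))² = (-128 - 13)² = (-141)² = 19881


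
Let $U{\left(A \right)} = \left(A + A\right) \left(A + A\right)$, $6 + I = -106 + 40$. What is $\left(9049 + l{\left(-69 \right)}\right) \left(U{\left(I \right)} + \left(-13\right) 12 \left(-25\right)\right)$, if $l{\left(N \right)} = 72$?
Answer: $224704956$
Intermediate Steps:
$I = -72$ ($I = -6 + \left(-106 + 40\right) = -6 - 66 = -72$)
$U{\left(A \right)} = 4 A^{2}$ ($U{\left(A \right)} = 2 A 2 A = 4 A^{2}$)
$\left(9049 + l{\left(-69 \right)}\right) \left(U{\left(I \right)} + \left(-13\right) 12 \left(-25\right)\right) = \left(9049 + 72\right) \left(4 \left(-72\right)^{2} + \left(-13\right) 12 \left(-25\right)\right) = 9121 \left(4 \cdot 5184 - -3900\right) = 9121 \left(20736 + 3900\right) = 9121 \cdot 24636 = 224704956$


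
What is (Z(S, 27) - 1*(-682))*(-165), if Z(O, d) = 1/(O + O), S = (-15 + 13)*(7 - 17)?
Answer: -900273/8 ≈ -1.1253e+5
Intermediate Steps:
S = 20 (S = -2*(-10) = 20)
Z(O, d) = 1/(2*O)
(Z(S, 27) - 1*(-682))*(-165) = ((½)/20 - 1*(-682))*(-165) = ((½)*(1/20) + 682)*(-165) = (1/40 + 682)*(-165) = (27281/40)*(-165) = -900273/8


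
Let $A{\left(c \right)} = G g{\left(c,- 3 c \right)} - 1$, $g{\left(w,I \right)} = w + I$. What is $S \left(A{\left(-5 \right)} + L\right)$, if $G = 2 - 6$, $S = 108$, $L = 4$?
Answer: $-3996$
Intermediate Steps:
$G = -4$ ($G = 2 - 6 = -4$)
$g{\left(w,I \right)} = I + w$
$A{\left(c \right)} = -1 + 8 c$ ($A{\left(c \right)} = - 4 \left(- 3 c + c\right) - 1 = - 4 \left(- 2 c\right) - 1 = 8 c - 1 = -1 + 8 c$)
$S \left(A{\left(-5 \right)} + L\right) = 108 \left(\left(-1 + 8 \left(-5\right)\right) + 4\right) = 108 \left(\left(-1 - 40\right) + 4\right) = 108 \left(-41 + 4\right) = 108 \left(-37\right) = -3996$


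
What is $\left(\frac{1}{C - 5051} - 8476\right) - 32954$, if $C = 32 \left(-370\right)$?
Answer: $- \frac{699794131}{16891} \approx -41430.0$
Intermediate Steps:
$C = -11840$
$\left(\frac{1}{C - 5051} - 8476\right) - 32954 = \left(\frac{1}{-11840 - 5051} - 8476\right) - 32954 = \left(\frac{1}{-16891} - 8476\right) - 32954 = \left(- \frac{1}{16891} - 8476\right) - 32954 = - \frac{143168117}{16891} - 32954 = - \frac{699794131}{16891}$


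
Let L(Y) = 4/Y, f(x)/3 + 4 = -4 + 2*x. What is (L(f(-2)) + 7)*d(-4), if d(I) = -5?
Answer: -310/9 ≈ -34.444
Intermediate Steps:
f(x) = -24 + 6*x (f(x) = -12 + 3*(-4 + 2*x) = -12 + (-12 + 6*x) = -24 + 6*x)
(L(f(-2)) + 7)*d(-4) = (4/(-24 + 6*(-2)) + 7)*(-5) = (4/(-24 - 12) + 7)*(-5) = (4/(-36) + 7)*(-5) = (4*(-1/36) + 7)*(-5) = (-1/9 + 7)*(-5) = (62/9)*(-5) = -310/9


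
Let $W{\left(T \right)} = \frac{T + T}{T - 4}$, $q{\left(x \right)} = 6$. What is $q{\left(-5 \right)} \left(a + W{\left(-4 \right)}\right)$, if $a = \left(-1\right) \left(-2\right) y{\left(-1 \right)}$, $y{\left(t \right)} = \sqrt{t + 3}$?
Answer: $6 + 12 \sqrt{2} \approx 22.971$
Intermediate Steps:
$y{\left(t \right)} = \sqrt{3 + t}$
$a = 2 \sqrt{2}$ ($a = \left(-1\right) \left(-2\right) \sqrt{3 - 1} = 2 \sqrt{2} \approx 2.8284$)
$W{\left(T \right)} = \frac{2 T}{-4 + T}$
$q{\left(-5 \right)} \left(a + W{\left(-4 \right)}\right) = 6 \left(2 \sqrt{2} + 2 \left(-4\right) \frac{1}{-4 - 4}\right) = 6 \left(2 \sqrt{2} + 2 \left(-4\right) \frac{1}{-8}\right) = 6 \left(2 \sqrt{2} + 2 \left(-4\right) \left(- \frac{1}{8}\right)\right) = 6 \left(2 \sqrt{2} + 1\right) = 6 \left(1 + 2 \sqrt{2}\right) = 6 + 12 \sqrt{2}$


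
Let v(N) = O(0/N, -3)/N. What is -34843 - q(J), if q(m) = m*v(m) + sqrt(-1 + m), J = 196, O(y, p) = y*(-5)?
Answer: -34843 - sqrt(195) ≈ -34857.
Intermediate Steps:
O(y, p) = -5*y
v(N) = 0 (v(N) = (-0/N)/N = (-5*0)/N = 0/N = 0)
q(m) = sqrt(-1 + m) (q(m) = m*0 + sqrt(-1 + m) = 0 + sqrt(-1 + m) = sqrt(-1 + m))
-34843 - q(J) = -34843 - sqrt(-1 + 196) = -34843 - sqrt(195)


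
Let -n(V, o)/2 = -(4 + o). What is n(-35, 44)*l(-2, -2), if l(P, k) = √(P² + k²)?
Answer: 192*√2 ≈ 271.53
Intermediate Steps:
n(V, o) = 8 + 2*o (n(V, o) = -(-2)*(4 + o) = -2*(-4 - o) = 8 + 2*o)
n(-35, 44)*l(-2, -2) = (8 + 2*44)*√((-2)² + (-2)²) = (8 + 88)*√(4 + 4) = 96*√8 = 96*(2*√2) = 192*√2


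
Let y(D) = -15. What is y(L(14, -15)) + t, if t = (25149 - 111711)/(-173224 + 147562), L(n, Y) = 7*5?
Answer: -7104/611 ≈ -11.627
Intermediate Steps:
L(n, Y) = 35
t = 2061/611 (t = -86562/(-25662) = -86562*(-1/25662) = 2061/611 ≈ 3.3732)
y(L(14, -15)) + t = -15 + 2061/611 = -7104/611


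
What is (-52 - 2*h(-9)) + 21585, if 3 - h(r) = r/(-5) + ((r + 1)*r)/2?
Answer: 108013/5 ≈ 21603.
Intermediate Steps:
h(r) = 3 + r/5 - r*(1 + r)/2 (h(r) = 3 - (r/(-5) + ((r + 1)*r)/2) = 3 - (r*(-⅕) + ((1 + r)*r)*(½)) = 3 - (-r/5 + (r*(1 + r))*(½)) = 3 - (-r/5 + r*(1 + r)/2) = 3 + (r/5 - r*(1 + r)/2) = 3 + r/5 - r*(1 + r)/2)
(-52 - 2*h(-9)) + 21585 = (-52 - 2*(3 - 3/10*(-9) - ½*(-9)²)) + 21585 = (-52 - 2*(3 + 27/10 - ½*81)) + 21585 = (-52 - 2*(3 + 27/10 - 81/2)) + 21585 = (-52 - 2*(-174/5)) + 21585 = (-52 + 348/5) + 21585 = 88/5 + 21585 = 108013/5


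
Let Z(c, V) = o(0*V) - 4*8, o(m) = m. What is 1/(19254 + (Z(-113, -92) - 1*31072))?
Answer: -1/11850 ≈ -8.4388e-5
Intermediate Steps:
Z(c, V) = -32 (Z(c, V) = 0*V - 4*8 = 0 - 32 = -32)
1/(19254 + (Z(-113, -92) - 1*31072)) = 1/(19254 + (-32 - 1*31072)) = 1/(19254 + (-32 - 31072)) = 1/(19254 - 31104) = 1/(-11850) = -1/11850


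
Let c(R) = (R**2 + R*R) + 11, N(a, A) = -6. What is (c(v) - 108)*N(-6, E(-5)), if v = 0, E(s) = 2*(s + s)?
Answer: 582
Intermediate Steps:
E(s) = 4*s (E(s) = 2*(2*s) = 4*s)
c(R) = 11 + 2*R**2 (c(R) = (R**2 + R**2) + 11 = 2*R**2 + 11 = 11 + 2*R**2)
(c(v) - 108)*N(-6, E(-5)) = ((11 + 2*0**2) - 108)*(-6) = ((11 + 2*0) - 108)*(-6) = ((11 + 0) - 108)*(-6) = (11 - 108)*(-6) = -97*(-6) = 582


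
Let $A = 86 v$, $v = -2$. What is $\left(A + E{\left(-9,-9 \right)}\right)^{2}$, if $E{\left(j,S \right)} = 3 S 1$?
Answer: $39601$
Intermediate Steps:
$E{\left(j,S \right)} = 3 S$
$A = -172$ ($A = 86 \left(-2\right) = -172$)
$\left(A + E{\left(-9,-9 \right)}\right)^{2} = \left(-172 + 3 \left(-9\right)\right)^{2} = \left(-172 - 27\right)^{2} = \left(-199\right)^{2} = 39601$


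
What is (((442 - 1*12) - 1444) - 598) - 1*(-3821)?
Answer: 2209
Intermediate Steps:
(((442 - 1*12) - 1444) - 598) - 1*(-3821) = (((442 - 12) - 1444) - 598) + 3821 = ((430 - 1444) - 598) + 3821 = (-1014 - 598) + 3821 = -1612 + 3821 = 2209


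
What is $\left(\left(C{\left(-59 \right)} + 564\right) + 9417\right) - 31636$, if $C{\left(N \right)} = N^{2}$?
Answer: $-18174$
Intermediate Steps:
$\left(\left(C{\left(-59 \right)} + 564\right) + 9417\right) - 31636 = \left(\left(\left(-59\right)^{2} + 564\right) + 9417\right) - 31636 = \left(\left(3481 + 564\right) + 9417\right) - 31636 = \left(4045 + 9417\right) - 31636 = 13462 - 31636 = -18174$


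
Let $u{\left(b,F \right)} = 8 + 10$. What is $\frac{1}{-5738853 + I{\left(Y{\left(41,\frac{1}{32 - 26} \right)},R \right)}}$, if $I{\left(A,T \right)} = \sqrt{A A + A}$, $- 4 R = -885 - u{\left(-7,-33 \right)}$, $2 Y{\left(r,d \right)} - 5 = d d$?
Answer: $- \frac{29750213952}{170732104589031263} - \frac{72 \sqrt{45793}}{170732104589031263} \approx -1.7425 \cdot 10^{-7}$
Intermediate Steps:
$u{\left(b,F \right)} = 18$
$Y{\left(r,d \right)} = \frac{5}{2} + \frac{d^{2}}{2}$ ($Y{\left(r,d \right)} = \frac{5}{2} + \frac{d d}{2} = \frac{5}{2} + \frac{d^{2}}{2}$)
$R = \frac{903}{4}$ ($R = - \frac{-885 - 18}{4} = \left(- \frac{1}{4}\right) \left(-903\right) = \frac{903}{4} \approx 225.75$)
$I{\left(A,T \right)} = \sqrt{A + A^{2}}$ ($I{\left(A,T \right)} = \sqrt{A^{2} + A} = \sqrt{A + A^{2}}$)
$\frac{1}{-5738853 + I{\left(Y{\left(41,\frac{1}{32 - 26} \right)},R \right)}} = \frac{1}{-5738853 + \sqrt{\left(\frac{5}{2} + \frac{\left(\frac{1}{32 - 26}\right)^{2}}{2}\right) \left(1 + \left(\frac{5}{2} + \frac{\left(\frac{1}{32 - 26}\right)^{2}}{2}\right)\right)}} = \frac{1}{-5738853 + \sqrt{\left(\frac{5}{2} + \frac{\left(\frac{1}{6}\right)^{2}}{2}\right) \left(1 + \left(\frac{5}{2} + \frac{\left(\frac{1}{6}\right)^{2}}{2}\right)\right)}} = \frac{1}{-5738853 + \sqrt{\left(\frac{5}{2} + \frac{1}{2 \cdot 36}\right) \left(1 + \left(\frac{5}{2} + \frac{1}{2 \cdot 36}\right)\right)}} = \frac{1}{-5738853 + \sqrt{\left(\frac{5}{2} + \frac{1}{2} \cdot \frac{1}{36}\right) \left(1 + \left(\frac{5}{2} + \frac{1}{2} \cdot \frac{1}{36}\right)\right)}} = \frac{1}{-5738853 + \sqrt{\left(\frac{5}{2} + \frac{1}{72}\right) \left(1 + \left(\frac{5}{2} + \frac{1}{72}\right)\right)}} = \frac{1}{-5738853 + \sqrt{\frac{181 \left(1 + \frac{181}{72}\right)}{72}}} = \frac{1}{-5738853 + \sqrt{\frac{181}{72} \cdot \frac{253}{72}}} = \frac{1}{-5738853 + \sqrt{\frac{45793}{5184}}} = \frac{1}{-5738853 + \frac{\sqrt{45793}}{72}}$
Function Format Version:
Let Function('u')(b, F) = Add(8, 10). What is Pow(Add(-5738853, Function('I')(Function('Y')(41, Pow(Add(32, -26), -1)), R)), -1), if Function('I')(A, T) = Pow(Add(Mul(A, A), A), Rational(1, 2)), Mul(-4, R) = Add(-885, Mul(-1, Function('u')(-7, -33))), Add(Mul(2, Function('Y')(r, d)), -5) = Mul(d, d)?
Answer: Add(Rational(-29750213952, 170732104589031263), Mul(Rational(-72, 170732104589031263), Pow(45793, Rational(1, 2)))) ≈ -1.7425e-7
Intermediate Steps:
Function('u')(b, F) = 18
Function('Y')(r, d) = Add(Rational(5, 2), Mul(Rational(1, 2), Pow(d, 2))) (Function('Y')(r, d) = Add(Rational(5, 2), Mul(Rational(1, 2), Mul(d, d))) = Add(Rational(5, 2), Mul(Rational(1, 2), Pow(d, 2))))
R = Rational(903, 4) (R = Mul(Rational(-1, 4), Add(-885, Mul(-1, 18))) = Mul(Rational(-1, 4), Add(-885, -18)) = Mul(Rational(-1, 4), -903) = Rational(903, 4) ≈ 225.75)
Function('I')(A, T) = Pow(Add(A, Pow(A, 2)), Rational(1, 2)) (Function('I')(A, T) = Pow(Add(Pow(A, 2), A), Rational(1, 2)) = Pow(Add(A, Pow(A, 2)), Rational(1, 2)))
Pow(Add(-5738853, Function('I')(Function('Y')(41, Pow(Add(32, -26), -1)), R)), -1) = Pow(Add(-5738853, Pow(Mul(Add(Rational(5, 2), Mul(Rational(1, 2), Pow(Pow(Add(32, -26), -1), 2))), Add(1, Add(Rational(5, 2), Mul(Rational(1, 2), Pow(Pow(Add(32, -26), -1), 2))))), Rational(1, 2))), -1) = Pow(Add(-5738853, Pow(Mul(Add(Rational(5, 2), Mul(Rational(1, 2), Pow(Pow(6, -1), 2))), Add(1, Add(Rational(5, 2), Mul(Rational(1, 2), Pow(Pow(6, -1), 2))))), Rational(1, 2))), -1) = Pow(Add(-5738853, Pow(Mul(Add(Rational(5, 2), Mul(Rational(1, 2), Pow(Rational(1, 6), 2))), Add(1, Add(Rational(5, 2), Mul(Rational(1, 2), Pow(Rational(1, 6), 2))))), Rational(1, 2))), -1) = Pow(Add(-5738853, Pow(Mul(Add(Rational(5, 2), Mul(Rational(1, 2), Rational(1, 36))), Add(1, Add(Rational(5, 2), Mul(Rational(1, 2), Rational(1, 36))))), Rational(1, 2))), -1) = Pow(Add(-5738853, Pow(Mul(Add(Rational(5, 2), Rational(1, 72)), Add(1, Add(Rational(5, 2), Rational(1, 72)))), Rational(1, 2))), -1) = Pow(Add(-5738853, Pow(Mul(Rational(181, 72), Add(1, Rational(181, 72))), Rational(1, 2))), -1) = Pow(Add(-5738853, Pow(Mul(Rational(181, 72), Rational(253, 72)), Rational(1, 2))), -1) = Pow(Add(-5738853, Pow(Rational(45793, 5184), Rational(1, 2))), -1) = Pow(Add(-5738853, Mul(Rational(1, 72), Pow(45793, Rational(1, 2)))), -1)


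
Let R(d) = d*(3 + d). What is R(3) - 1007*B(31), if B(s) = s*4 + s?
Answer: -156067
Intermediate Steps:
B(s) = 5*s (B(s) = 4*s + s = 5*s)
R(3) - 1007*B(31) = 3*(3 + 3) - 5035*31 = 3*6 - 1007*155 = 18 - 156085 = -156067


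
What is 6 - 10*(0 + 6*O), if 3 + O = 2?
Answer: 66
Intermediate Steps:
O = -1 (O = -3 + 2 = -1)
6 - 10*(0 + 6*O) = 6 - 10*(0 + 6*(-1)) = 6 - 10*(0 - 6) = 6 - 10*(-6) = 6 + 60 = 66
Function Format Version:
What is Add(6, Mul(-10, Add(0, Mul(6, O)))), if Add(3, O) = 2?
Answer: 66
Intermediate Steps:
O = -1 (O = Add(-3, 2) = -1)
Add(6, Mul(-10, Add(0, Mul(6, O)))) = Add(6, Mul(-10, Add(0, Mul(6, -1)))) = Add(6, Mul(-10, Add(0, -6))) = Add(6, Mul(-10, -6)) = Add(6, 60) = 66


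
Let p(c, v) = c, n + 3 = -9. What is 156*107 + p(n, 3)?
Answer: 16680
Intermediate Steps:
n = -12 (n = -3 - 9 = -12)
156*107 + p(n, 3) = 156*107 - 12 = 16692 - 12 = 16680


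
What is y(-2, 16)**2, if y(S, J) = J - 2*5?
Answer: 36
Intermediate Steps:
y(S, J) = -10 + J (y(S, J) = J - 10 = -10 + J)
y(-2, 16)**2 = (-10 + 16)**2 = 6**2 = 36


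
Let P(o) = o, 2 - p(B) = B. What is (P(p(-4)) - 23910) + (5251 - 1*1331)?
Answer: -19984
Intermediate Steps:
p(B) = 2 - B
(P(p(-4)) - 23910) + (5251 - 1*1331) = ((2 - 1*(-4)) - 23910) + (5251 - 1*1331) = ((2 + 4) - 23910) + (5251 - 1331) = (6 - 23910) + 3920 = -23904 + 3920 = -19984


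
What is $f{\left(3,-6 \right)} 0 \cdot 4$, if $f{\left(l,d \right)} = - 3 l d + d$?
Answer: $0$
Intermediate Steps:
$f{\left(l,d \right)} = d - 3 d l$ ($f{\left(l,d \right)} = - 3 d l + d = d - 3 d l$)
$f{\left(3,-6 \right)} 0 \cdot 4 = - 6 \left(1 - 9\right) 0 \cdot 4 = \left(-6\right) \left(-8\right) 0 \cdot 4 = 48 \cdot 0 \cdot 4 = 0 \cdot 4 = 0$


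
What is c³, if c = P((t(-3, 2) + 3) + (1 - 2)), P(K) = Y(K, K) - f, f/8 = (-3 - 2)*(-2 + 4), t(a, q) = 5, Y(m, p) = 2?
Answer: 551368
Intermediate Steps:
f = -80 (f = 8*((-3 - 2)*(-2 + 4)) = 8*(-5*2) = 8*(-10) = -80)
P(K) = 82 (P(K) = 2 - 1*(-80) = 2 + 80 = 82)
c = 82
c³ = 82³ = 551368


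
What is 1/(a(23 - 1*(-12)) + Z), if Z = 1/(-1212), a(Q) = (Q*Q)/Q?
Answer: 1212/42419 ≈ 0.028572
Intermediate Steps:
a(Q) = Q (a(Q) = Q²/Q = Q)
Z = -1/1212 ≈ -0.00082508
1/(a(23 - 1*(-12)) + Z) = 1/((23 - 1*(-12)) - 1/1212) = 1/((23 + 12) - 1/1212) = 1/(35 - 1/1212) = 1/(42419/1212) = 1212/42419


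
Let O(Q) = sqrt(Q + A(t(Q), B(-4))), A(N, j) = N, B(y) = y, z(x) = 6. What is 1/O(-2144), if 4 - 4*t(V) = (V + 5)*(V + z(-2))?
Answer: -I*sqrt(4581754)/2290877 ≈ -0.00093436*I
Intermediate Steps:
t(V) = 1 - (5 + V)*(6 + V)/4 (t(V) = 1 - (V + 5)*(V + 6)/4 = 1 - (5 + V)*(6 + V)/4)
O(Q) = sqrt(-13/2 - 7*Q/4 - Q**2/4) (O(Q) = sqrt(Q + (-13/2 - 11*Q/4 - Q**2/4)) = sqrt(-13/2 - 7*Q/4 - Q**2/4))
1/O(-2144) = 1/(sqrt(-26 - 1*(-2144)**2 - 7*(-2144))/2) = 1/(sqrt(-26 - 1*4596736 + 15008)/2) = 1/(sqrt(-26 - 4596736 + 15008)/2) = 1/(sqrt(-4581754)/2) = 1/((I*sqrt(4581754))/2) = 1/(I*sqrt(4581754)/2) = -I*sqrt(4581754)/2290877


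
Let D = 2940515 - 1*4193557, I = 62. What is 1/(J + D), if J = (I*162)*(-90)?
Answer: -1/2157002 ≈ -4.6361e-7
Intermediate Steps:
D = -1253042 (D = 2940515 - 4193557 = -1253042)
J = -903960 (J = (62*162)*(-90) = 10044*(-90) = -903960)
1/(J + D) = 1/(-903960 - 1253042) = 1/(-2157002) = -1/2157002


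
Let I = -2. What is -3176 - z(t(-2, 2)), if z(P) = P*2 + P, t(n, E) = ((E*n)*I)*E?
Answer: -3224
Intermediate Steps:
t(n, E) = -2*n*E**2 (t(n, E) = ((E*n)*(-2))*E = (-2*E*n)*E = -2*n*E**2)
z(P) = 3*P (z(P) = 2*P + P = 3*P)
-3176 - z(t(-2, 2)) = -3176 - 3*(-2*(-2)*2**2) = -3176 - 3*(-2*(-2)*4) = -3176 - 3*16 = -3176 - 1*48 = -3176 - 48 = -3224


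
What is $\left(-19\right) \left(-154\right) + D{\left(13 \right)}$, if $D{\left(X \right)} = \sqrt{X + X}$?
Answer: $2926 + \sqrt{26} \approx 2931.1$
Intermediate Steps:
$D{\left(X \right)} = \sqrt{2} \sqrt{X}$ ($D{\left(X \right)} = \sqrt{2 X} = \sqrt{2} \sqrt{X}$)
$\left(-19\right) \left(-154\right) + D{\left(13 \right)} = \left(-19\right) \left(-154\right) + \sqrt{2} \sqrt{13} = 2926 + \sqrt{26}$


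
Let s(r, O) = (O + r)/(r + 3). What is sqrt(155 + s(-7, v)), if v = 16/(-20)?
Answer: sqrt(15695)/10 ≈ 12.528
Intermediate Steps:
v = -4/5 (v = 16*(-1/20) = -4/5 ≈ -0.80000)
s(r, O) = (O + r)/(3 + r)
sqrt(155 + s(-7, v)) = sqrt(155 + (-4/5 - 7)/(3 - 7)) = sqrt(155 - 39/5/(-4)) = sqrt(155 - 1/4*(-39/5)) = sqrt(155 + 39/20) = sqrt(3139/20) = sqrt(15695)/10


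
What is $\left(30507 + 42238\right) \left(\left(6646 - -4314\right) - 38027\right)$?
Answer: $-1968988915$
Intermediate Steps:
$\left(30507 + 42238\right) \left(\left(6646 - -4314\right) - 38027\right) = 72745 \left(\left(6646 + 4314\right) - 38027\right) = 72745 \left(10960 - 38027\right) = 72745 \left(-27067\right) = -1968988915$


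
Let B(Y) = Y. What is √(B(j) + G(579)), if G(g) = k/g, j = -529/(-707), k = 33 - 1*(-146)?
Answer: 2*√44296497483/409353 ≈ 1.0283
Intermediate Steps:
k = 179 (k = 33 + 146 = 179)
j = 529/707 (j = -529*(-1/707) = 529/707 ≈ 0.74823)
G(g) = 179/g
√(B(j) + G(579)) = √(529/707 + 179/579) = √(432844/409353) = 2*√44296497483/409353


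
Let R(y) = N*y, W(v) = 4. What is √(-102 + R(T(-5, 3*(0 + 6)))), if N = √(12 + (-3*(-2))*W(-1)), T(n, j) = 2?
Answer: 3*I*√10 ≈ 9.4868*I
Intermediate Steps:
N = 6 (N = √(12 - 3*(-2)*4) = √(12 + 6*4) = √(12 + 24) = √36 = 6)
R(y) = 6*y
√(-102 + R(T(-5, 3*(0 + 6)))) = √(-102 + 6*2) = √(-102 + 12) = √(-90) = 3*I*√10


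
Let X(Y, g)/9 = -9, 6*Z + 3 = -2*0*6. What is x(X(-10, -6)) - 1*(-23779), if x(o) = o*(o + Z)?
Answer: 60761/2 ≈ 30381.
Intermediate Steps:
Z = -½ (Z = -½ + (-2*0*6)/6 = -½ + (0*6)/6 = -½ + (⅙)*0 = -½ + 0 = -½ ≈ -0.50000)
X(Y, g) = -81 (X(Y, g) = 9*(-9) = -81)
x(o) = o*(-½ + o) (x(o) = o*(o - ½) = o*(-½ + o))
x(X(-10, -6)) - 1*(-23779) = -81*(-½ - 81) - 1*(-23779) = -81*(-163/2) + 23779 = 13203/2 + 23779 = 60761/2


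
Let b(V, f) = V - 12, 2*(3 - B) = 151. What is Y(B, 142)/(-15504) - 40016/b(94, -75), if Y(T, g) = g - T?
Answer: -5044111/10336 ≈ -488.01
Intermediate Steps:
B = -145/2 (B = 3 - ½*151 = 3 - 151/2 = -145/2 ≈ -72.500)
b(V, f) = -12 + V
Y(B, 142)/(-15504) - 40016/b(94, -75) = (142 - 1*(-145/2))/(-15504) - 40016/(-12 + 94) = (142 + 145/2)*(-1/15504) - 40016/82 = (429/2)*(-1/15504) - 40016*1/82 = -143/10336 - 488 = -5044111/10336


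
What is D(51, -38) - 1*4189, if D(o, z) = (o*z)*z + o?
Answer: 69506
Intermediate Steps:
D(o, z) = o + o*z**2 (D(o, z) = o*z**2 + o = o + o*z**2)
D(51, -38) - 1*4189 = 51*(1 + (-38)**2) - 1*4189 = 51*(1 + 1444) - 4189 = 51*1445 - 4189 = 73695 - 4189 = 69506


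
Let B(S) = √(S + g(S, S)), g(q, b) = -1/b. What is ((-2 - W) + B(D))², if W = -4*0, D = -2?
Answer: (4 - I*√6)²/4 ≈ 2.5 - 4.899*I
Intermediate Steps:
B(S) = √(S - 1/S)
W = 0
((-2 - W) + B(D))² = ((-2 - 1*0) + √(-2 - 1/(-2)))² = ((-2 + 0) + √(-2 - 1*(-½)))² = (-2 + √(-2 + ½))² = (-2 + √(-3/2))² = (-2 + I*√6/2)²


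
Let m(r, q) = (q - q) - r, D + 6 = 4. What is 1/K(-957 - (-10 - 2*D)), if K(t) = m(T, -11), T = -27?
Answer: 1/27 ≈ 0.037037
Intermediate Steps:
D = -2 (D = -6 + 4 = -2)
m(r, q) = -r (m(r, q) = 0 - r = -r)
K(t) = 27 (K(t) = -1*(-27) = 27)
1/K(-957 - (-10 - 2*D)) = 1/27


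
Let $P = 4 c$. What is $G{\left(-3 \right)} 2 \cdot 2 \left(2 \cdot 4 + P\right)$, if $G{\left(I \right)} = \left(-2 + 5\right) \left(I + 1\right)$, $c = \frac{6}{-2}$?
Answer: $96$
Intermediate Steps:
$c = -3$ ($c = 6 \left(- \frac{1}{2}\right) = -3$)
$P = -12$ ($P = 4 \left(-3\right) = -12$)
$G{\left(I \right)} = 3 + 3 I$ ($G{\left(I \right)} = 3 \left(1 + I\right) = 3 + 3 I$)
$G{\left(-3 \right)} 2 \cdot 2 \left(2 \cdot 4 + P\right) = \left(3 + 3 \left(-3\right)\right) 2 \cdot 2 \left(2 \cdot 4 - 12\right) = \left(3 - 9\right) 4 \left(8 - 12\right) = \left(-6\right) 4 \left(-4\right) = \left(-24\right) \left(-4\right) = 96$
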